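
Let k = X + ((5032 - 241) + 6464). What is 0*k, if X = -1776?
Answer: 0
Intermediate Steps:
k = 9479 (k = -1776 + ((5032 - 241) + 6464) = -1776 + (4791 + 6464) = -1776 + 11255 = 9479)
0*k = 0*9479 = 0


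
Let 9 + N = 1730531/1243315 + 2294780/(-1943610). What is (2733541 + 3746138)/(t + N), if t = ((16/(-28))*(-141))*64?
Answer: 10960789311068131395/8707801836054442 ≈ 1258.7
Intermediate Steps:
t = 36096/7 (t = ((16*(-1/28))*(-141))*64 = -4/7*(-141)*64 = (564/7)*64 = 36096/7 ≈ 5156.6)
N = -2123833224314/241651946715 (N = -9 + (1730531/1243315 + 2294780/(-1943610)) = -9 + (1730531*(1/1243315) + 2294780*(-1/1943610)) = -9 + (1730531/1243315 - 229478/194361) = -9 + 51034296121/241651946715 = -2123833224314/241651946715 ≈ -8.7888)
(2733541 + 3746138)/(t + N) = (2733541 + 3746138)/(36096/7 - 2123833224314/241651946715) = 6479679/(8707801836054442/1691563627005) = 6479679*(1691563627005/8707801836054442) = 10960789311068131395/8707801836054442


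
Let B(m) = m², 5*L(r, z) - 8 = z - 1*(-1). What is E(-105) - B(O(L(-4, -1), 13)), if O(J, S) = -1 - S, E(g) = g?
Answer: -301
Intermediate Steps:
L(r, z) = 9/5 + z/5 (L(r, z) = 8/5 + (z - 1*(-1))/5 = 8/5 + (z + 1)/5 = 8/5 + (1 + z)/5 = 8/5 + (⅕ + z/5) = 9/5 + z/5)
E(-105) - B(O(L(-4, -1), 13)) = -105 - (-1 - 1*13)² = -105 - (-1 - 13)² = -105 - 1*(-14)² = -105 - 1*196 = -105 - 196 = -301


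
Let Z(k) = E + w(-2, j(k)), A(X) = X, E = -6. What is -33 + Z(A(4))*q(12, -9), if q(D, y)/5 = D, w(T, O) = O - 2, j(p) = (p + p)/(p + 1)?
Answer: -417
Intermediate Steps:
j(p) = 2*p/(1 + p) (j(p) = (2*p)/(1 + p) = 2*p/(1 + p))
w(T, O) = -2 + O
q(D, y) = 5*D
Z(k) = -8 + 2*k/(1 + k) (Z(k) = -6 + (-2 + 2*k/(1 + k)) = -8 + 2*k/(1 + k))
-33 + Z(A(4))*q(12, -9) = -33 + (2*(-4 - 3*4)/(1 + 4))*(5*12) = -33 + (2*(-4 - 12)/5)*60 = -33 + (2*(1/5)*(-16))*60 = -33 - 32/5*60 = -33 - 384 = -417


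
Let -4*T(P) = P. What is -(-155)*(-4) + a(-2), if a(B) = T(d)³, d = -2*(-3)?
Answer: -4987/8 ≈ -623.38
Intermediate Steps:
d = 6
T(P) = -P/4
a(B) = -27/8 (a(B) = (-¼*6)³ = (-3/2)³ = -27/8)
-(-155)*(-4) + a(-2) = -(-155)*(-4) - 27/8 = -31*20 - 27/8 = -620 - 27/8 = -4987/8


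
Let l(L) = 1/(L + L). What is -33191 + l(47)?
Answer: -3119953/94 ≈ -33191.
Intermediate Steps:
l(L) = 1/(2*L)
-33191 + l(47) = -33191 + (1/2)/47 = -33191 + (1/2)*(1/47) = -33191 + 1/94 = -3119953/94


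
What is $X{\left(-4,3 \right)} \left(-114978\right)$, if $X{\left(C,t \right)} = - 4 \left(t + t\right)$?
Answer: $2759472$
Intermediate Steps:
$X{\left(C,t \right)} = - 8 t$ ($X{\left(C,t \right)} = - 4 \cdot 2 t = - 8 t$)
$X{\left(-4,3 \right)} \left(-114978\right) = \left(-8\right) 3 \left(-114978\right) = \left(-24\right) \left(-114978\right) = 2759472$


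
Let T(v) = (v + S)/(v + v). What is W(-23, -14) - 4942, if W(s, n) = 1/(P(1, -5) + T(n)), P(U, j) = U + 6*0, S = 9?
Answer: -163058/33 ≈ -4941.1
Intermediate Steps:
T(v) = (9 + v)/(2*v) (T(v) = (v + 9)/(v + v) = (9 + v)/((2*v)) = (9 + v)*(1/(2*v)) = (9 + v)/(2*v))
P(U, j) = U (P(U, j) = U + 0 = U)
W(s, n) = 1/(1 + (9 + n)/(2*n))
W(-23, -14) - 4942 = (⅔)*(-14)/(3 - 14) - 4942 = (⅔)*(-14)/(-11) - 4942 = (⅔)*(-14)*(-1/11) - 4942 = 28/33 - 4942 = -163058/33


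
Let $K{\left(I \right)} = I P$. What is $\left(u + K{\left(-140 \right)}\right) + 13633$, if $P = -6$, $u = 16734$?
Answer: $31207$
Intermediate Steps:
$K{\left(I \right)} = - 6 I$ ($K{\left(I \right)} = I \left(-6\right) = - 6 I$)
$\left(u + K{\left(-140 \right)}\right) + 13633 = \left(16734 - -840\right) + 13633 = \left(16734 + 840\right) + 13633 = 17574 + 13633 = 31207$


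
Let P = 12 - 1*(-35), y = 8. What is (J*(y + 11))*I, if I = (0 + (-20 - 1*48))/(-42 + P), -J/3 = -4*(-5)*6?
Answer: 93024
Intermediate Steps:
P = 47 (P = 12 + 35 = 47)
J = -360 (J = -3*(-4*(-5))*6 = -60*6 = -3*120 = -360)
I = -68/5 (I = (0 + (-20 - 1*48))/(-42 + 47) = (0 + (-20 - 48))/5 = (0 - 68)*(1/5) = -68*1/5 = -68/5 ≈ -13.600)
(J*(y + 11))*I = -360*(8 + 11)*(-68/5) = -360*19*(-68/5) = -6840*(-68/5) = 93024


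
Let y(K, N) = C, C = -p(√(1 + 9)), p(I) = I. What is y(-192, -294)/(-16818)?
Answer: √10/16818 ≈ 0.00018803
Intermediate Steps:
C = -√10 (C = -√(1 + 9) = -√10 ≈ -3.1623)
y(K, N) = -√10
y(-192, -294)/(-16818) = -√10/(-16818) = -√10*(-1/16818) = √10/16818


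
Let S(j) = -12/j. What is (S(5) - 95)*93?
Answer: -45291/5 ≈ -9058.2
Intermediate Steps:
(S(5) - 95)*93 = (-12/5 - 95)*93 = -487/5*93 = -45291/5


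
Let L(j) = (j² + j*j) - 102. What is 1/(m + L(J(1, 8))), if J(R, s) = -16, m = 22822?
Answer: 1/23232 ≈ 4.3044e-5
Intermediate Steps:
L(j) = -102 + 2*j² (L(j) = (j² + j²) - 102 = 2*j² - 102 = -102 + 2*j²)
1/(m + L(J(1, 8))) = 1/(22822 + (-102 + 2*(-16)²)) = 1/(22822 + (-102 + 2*256)) = 1/(22822 + (-102 + 512)) = 1/(22822 + 410) = 1/23232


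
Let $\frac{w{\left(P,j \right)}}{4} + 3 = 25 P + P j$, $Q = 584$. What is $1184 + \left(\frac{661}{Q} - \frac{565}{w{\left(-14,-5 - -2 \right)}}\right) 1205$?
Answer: $\frac{562156321}{181624} \approx 3095.2$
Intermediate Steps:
$w{\left(P,j \right)} = -12 + 100 P + 4 P j$ ($w{\left(P,j \right)} = -12 + 4 \left(25 P + P j\right) = -12 + \left(100 P + 4 P j\right) = -12 + 100 P + 4 P j$)
$1184 + \left(\frac{661}{Q} - \frac{565}{w{\left(-14,-5 - -2 \right)}}\right) 1205 = 1184 + \left(\frac{661}{584} - \frac{565}{-12 + 100 \left(-14\right) + 4 \left(-14\right) \left(-5 - -2\right)}\right) 1205 = 1184 + \left(661 \cdot \frac{1}{584} - \frac{565}{-12 - 1400 + 4 \left(-14\right) \left(-5 + 2\right)}\right) 1205 = 1184 + \left(\frac{661}{584} - \frac{565}{-12 - 1400 + 4 \left(-14\right) \left(-3\right)}\right) 1205 = 1184 + \left(\frac{661}{584} - \frac{565}{-12 - 1400 + 168}\right) 1205 = 1184 + \left(\frac{661}{584} - \frac{565}{-1244}\right) 1205 = 1184 + \left(\frac{661}{584} - - \frac{565}{1244}\right) 1205 = 1184 + \left(\frac{661}{584} + \frac{565}{1244}\right) 1205 = 1184 + \frac{288061}{181624} \cdot 1205 = 1184 + \frac{347113505}{181624} = \frac{562156321}{181624}$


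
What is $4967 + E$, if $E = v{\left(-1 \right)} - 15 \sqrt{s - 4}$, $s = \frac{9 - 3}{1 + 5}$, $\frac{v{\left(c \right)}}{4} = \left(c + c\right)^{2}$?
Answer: $4983 - 15 i \sqrt{3} \approx 4983.0 - 25.981 i$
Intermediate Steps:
$v{\left(c \right)} = 16 c^{2}$ ($v{\left(c \right)} = 4 \left(c + c\right)^{2} = 4 \left(2 c\right)^{2} = 4 \cdot 4 c^{2} = 16 c^{2}$)
$s = 1$ ($s = \frac{6}{6} = 6 \cdot \frac{1}{6} = 1$)
$E = 16 - 15 i \sqrt{3}$ ($E = 16 \left(-1\right)^{2} - 15 \sqrt{1 - 4} = 16 \cdot 1 - 15 \sqrt{-3} = 16 - 15 i \sqrt{3} \approx 16.0 - 25.981 i$)
$4967 + E = 4967 + \left(16 - 15 i \sqrt{3}\right) = 4983 - 15 i \sqrt{3}$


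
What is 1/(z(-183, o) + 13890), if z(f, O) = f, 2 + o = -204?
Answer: 1/13707 ≈ 7.2955e-5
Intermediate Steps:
o = -206 (o = -2 - 204 = -206)
1/(z(-183, o) + 13890) = 1/(-183 + 13890) = 1/13707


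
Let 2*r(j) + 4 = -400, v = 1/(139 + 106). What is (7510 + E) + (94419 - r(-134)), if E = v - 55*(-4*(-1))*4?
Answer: 24806496/245 ≈ 1.0125e+5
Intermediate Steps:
v = 1/245 ≈ 0.0040816
E = -215599/245 (E = 1/245 - 55*(-4*(-1))*4 = 1/245 - 220*4 = 1/245 - 55*16 = 1/245 - 880 = -215599/245 ≈ -880.00)
r(j) = -202 (r(j) = -2 + (½)*(-400) = -2 - 200 = -202)
(7510 + E) + (94419 - r(-134)) = (7510 - 215599/245) + (94419 - 1*(-202)) = 1624351/245 + (94419 + 202) = 1624351/245 + 94621 = 24806496/245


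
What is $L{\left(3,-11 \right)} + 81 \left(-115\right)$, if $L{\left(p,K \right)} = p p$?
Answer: $-9306$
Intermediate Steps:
$L{\left(p,K \right)} = p^{2}$
$L{\left(3,-11 \right)} + 81 \left(-115\right) = 3^{2} + 81 \left(-115\right) = 9 - 9315 = -9306$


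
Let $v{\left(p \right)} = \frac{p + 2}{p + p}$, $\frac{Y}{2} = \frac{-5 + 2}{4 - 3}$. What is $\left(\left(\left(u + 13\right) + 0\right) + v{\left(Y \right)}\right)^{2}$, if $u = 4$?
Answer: $\frac{2704}{9} \approx 300.44$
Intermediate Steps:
$Y = -6$ ($Y = 2 \frac{-5 + 2}{4 - 3} = 2 \left(- \frac{3}{1}\right) = 2 \left(\left(-3\right) 1\right) = 2 \left(-3\right) = -6$)
$v{\left(p \right)} = \frac{2 + p}{2 p}$
$\left(\left(\left(u + 13\right) + 0\right) + v{\left(Y \right)}\right)^{2} = \left(\left(\left(4 + 13\right) + 0\right) + \frac{2 - 6}{2 \left(-6\right)}\right)^{2} = \left(\left(17 + 0\right) + \frac{1}{2} \left(- \frac{1}{6}\right) \left(-4\right)\right)^{2} = \left(17 + \frac{1}{3}\right)^{2} = \left(\frac{52}{3}\right)^{2} = \frac{2704}{9}$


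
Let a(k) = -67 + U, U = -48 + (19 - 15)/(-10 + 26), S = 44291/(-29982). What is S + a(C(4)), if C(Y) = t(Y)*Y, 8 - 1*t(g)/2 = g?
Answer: -6969451/59964 ≈ -116.23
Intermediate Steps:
S = -44291/29982 (S = 44291*(-1/29982) = -44291/29982 ≈ -1.4773)
t(g) = 16 - 2*g
U = -191/4 (U = -48 + 4/16 = -48 + 4*(1/16) = -48 + ¼ = -191/4 ≈ -47.750)
C(Y) = Y*(16 - 2*Y) (C(Y) = (16 - 2*Y)*Y = Y*(16 - 2*Y))
a(k) = -459/4 (a(k) = -67 - 191/4 = -459/4)
S + a(C(4)) = -44291/29982 - 459/4 = -6969451/59964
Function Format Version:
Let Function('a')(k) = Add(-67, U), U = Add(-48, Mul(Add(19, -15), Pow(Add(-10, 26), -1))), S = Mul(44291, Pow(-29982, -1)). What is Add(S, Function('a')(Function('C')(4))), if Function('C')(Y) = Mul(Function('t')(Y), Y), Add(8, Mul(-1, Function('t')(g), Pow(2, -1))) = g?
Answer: Rational(-6969451, 59964) ≈ -116.23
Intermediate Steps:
S = Rational(-44291, 29982) (S = Mul(44291, Rational(-1, 29982)) = Rational(-44291, 29982) ≈ -1.4773)
Function('t')(g) = Add(16, Mul(-2, g))
U = Rational(-191, 4) (U = Add(-48, Mul(4, Pow(16, -1))) = Add(-48, Mul(4, Rational(1, 16))) = Add(-48, Rational(1, 4)) = Rational(-191, 4) ≈ -47.750)
Function('C')(Y) = Mul(Y, Add(16, Mul(-2, Y))) (Function('C')(Y) = Mul(Add(16, Mul(-2, Y)), Y) = Mul(Y, Add(16, Mul(-2, Y))))
Function('a')(k) = Rational(-459, 4) (Function('a')(k) = Add(-67, Rational(-191, 4)) = Rational(-459, 4))
Add(S, Function('a')(Function('C')(4))) = Add(Rational(-44291, 29982), Rational(-459, 4)) = Rational(-6969451, 59964)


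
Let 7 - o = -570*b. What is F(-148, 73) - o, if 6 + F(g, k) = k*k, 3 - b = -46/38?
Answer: 2916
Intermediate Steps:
b = 80/19 (b = 3 - (-46)/38 = 3 - 1*(-23/19) = 3 + 23/19 = 80/19 ≈ 4.2105)
F(g, k) = -6 + k² (F(g, k) = -6 + k*k = -6 + k²)
o = 2407 (o = 7 - (-570)*80/19 = 7 - 1*(-2400) = 7 + 2400 = 2407)
F(-148, 73) - o = (-6 + 73²) - 1*2407 = (-6 + 5329) - 2407 = 5323 - 2407 = 2916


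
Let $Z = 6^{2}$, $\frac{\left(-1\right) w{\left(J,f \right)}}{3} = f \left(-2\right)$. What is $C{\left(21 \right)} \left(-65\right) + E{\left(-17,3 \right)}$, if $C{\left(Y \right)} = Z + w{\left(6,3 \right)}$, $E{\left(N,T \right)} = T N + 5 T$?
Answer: $-3546$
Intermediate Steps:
$w{\left(J,f \right)} = 6 f$ ($w{\left(J,f \right)} = - 3 f \left(-2\right) = - 3 \left(- 2 f\right) = 6 f$)
$Z = 36$
$E{\left(N,T \right)} = 5 T + N T$ ($E{\left(N,T \right)} = N T + 5 T = 5 T + N T$)
$C{\left(Y \right)} = 54$ ($C{\left(Y \right)} = 36 + 6 \cdot 3 = 36 + 18 = 54$)
$C{\left(21 \right)} \left(-65\right) + E{\left(-17,3 \right)} = 54 \left(-65\right) + 3 \left(5 - 17\right) = -3510 + 3 \left(-12\right) = -3510 - 36 = -3546$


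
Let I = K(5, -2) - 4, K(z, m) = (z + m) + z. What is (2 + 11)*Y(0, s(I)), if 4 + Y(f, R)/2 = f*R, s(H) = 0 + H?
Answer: -104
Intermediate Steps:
K(z, m) = m + 2*z (K(z, m) = (m + z) + z = m + 2*z)
I = 4 (I = (-2 + 2*5) - 4 = (-2 + 10) - 4 = 8 - 4 = 4)
s(H) = H
Y(f, R) = -8 + 2*R*f (Y(f, R) = -8 + 2*(f*R) = -8 + 2*(R*f) = -8 + 2*R*f)
(2 + 11)*Y(0, s(I)) = (2 + 11)*(-8 + 2*4*0) = 13*(-8 + 0) = 13*(-8) = -104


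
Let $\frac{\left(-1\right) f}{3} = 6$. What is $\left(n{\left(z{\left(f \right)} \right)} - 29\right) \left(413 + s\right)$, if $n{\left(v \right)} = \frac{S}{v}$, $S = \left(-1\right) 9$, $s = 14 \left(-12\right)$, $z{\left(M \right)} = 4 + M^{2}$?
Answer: $- \frac{2332645}{328} \approx -7111.7$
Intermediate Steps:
$f = -18$ ($f = \left(-3\right) 6 = -18$)
$s = -168$
$S = -9$
$n{\left(v \right)} = - \frac{9}{v}$
$\left(n{\left(z{\left(f \right)} \right)} - 29\right) \left(413 + s\right) = \left(- \frac{9}{4 + \left(-18\right)^{2}} - 29\right) \left(413 - 168\right) = \left(- \frac{9}{4 + 324} - 29\right) 245 = \left(- \frac{9}{328} - 29\right) 245 = \left(- \frac{9521}{328}\right) 245 = - \frac{2332645}{328}$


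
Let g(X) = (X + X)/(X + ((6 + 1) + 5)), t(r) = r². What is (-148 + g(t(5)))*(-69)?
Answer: 374394/37 ≈ 10119.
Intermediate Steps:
g(X) = 2*X/(12 + X) (g(X) = (2*X)/(X + (7 + 5)) = (2*X)/(X + 12) = (2*X)/(12 + X) = 2*X/(12 + X))
(-148 + g(t(5)))*(-69) = (-148 + 2*5²/(12 + 5²))*(-69) = (-148 + 2*25/(12 + 25))*(-69) = (-148 + 2*25/37)*(-69) = (-148 + 2*25*(1/37))*(-69) = (-148 + 50/37)*(-69) = -5426/37*(-69) = 374394/37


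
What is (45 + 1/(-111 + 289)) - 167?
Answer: -21715/178 ≈ -121.99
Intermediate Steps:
(45 + 1/(-111 + 289)) - 167 = (45 + 1/178) - 167 = 8011/178 - 167 = -21715/178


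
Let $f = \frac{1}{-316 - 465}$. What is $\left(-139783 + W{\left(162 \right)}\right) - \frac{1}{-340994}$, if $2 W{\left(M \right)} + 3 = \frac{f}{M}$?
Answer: $- \frac{6030756632725921}{43143242868} \approx -1.3978 \cdot 10^{5}$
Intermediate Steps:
$f = - \frac{1}{781}$ ($f = \frac{1}{-781} = - \frac{1}{781} \approx -0.0012804$)
$W{\left(M \right)} = - \frac{3}{2} - \frac{1}{1562 M}$ ($W{\left(M \right)} = - \frac{3}{2} + \frac{\left(- \frac{1}{781}\right) \frac{1}{M}}{2} = - \frac{3}{2} - \frac{1}{1562 M}$)
$\left(-139783 + W{\left(162 \right)}\right) - \frac{1}{-340994} = \left(-139783 + \frac{-1 - 379566}{1562 \cdot 162}\right) - \frac{1}{-340994} = \left(-139783 + \frac{1}{1562} \cdot \frac{1}{162} \left(-1 - 379566\right)\right) - - \frac{1}{340994} = \left(-139783 + \frac{1}{1562} \cdot \frac{1}{162} \left(-379567\right)\right) + \frac{1}{340994} = \left(-139783 - \frac{379567}{253044}\right) + \frac{1}{340994} = - \frac{35371629019}{253044} + \frac{1}{340994} = - \frac{6030756632725921}{43143242868}$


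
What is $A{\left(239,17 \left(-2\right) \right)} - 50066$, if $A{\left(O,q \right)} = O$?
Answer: $-49827$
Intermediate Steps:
$A{\left(239,17 \left(-2\right) \right)} - 50066 = 239 - 50066 = -49827$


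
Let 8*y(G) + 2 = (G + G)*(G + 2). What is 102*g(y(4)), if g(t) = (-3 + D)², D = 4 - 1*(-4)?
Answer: 2550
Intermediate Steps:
D = 8 (D = 4 + 4 = 8)
y(G) = -¼ + G*(2 + G)/4 (y(G) = -¼ + ((G + G)*(G + 2))/8 = -¼ + ((2*G)*(2 + G))/8 = -¼ + (2*G*(2 + G))/8 = -¼ + G*(2 + G)/4)
g(t) = 25 (g(t) = (-3 + 8)² = 5² = 25)
102*g(y(4)) = 102*25 = 2550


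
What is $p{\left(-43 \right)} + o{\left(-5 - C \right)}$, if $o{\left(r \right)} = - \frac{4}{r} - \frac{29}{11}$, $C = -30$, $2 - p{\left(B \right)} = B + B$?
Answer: $\frac{23431}{275} \approx 85.204$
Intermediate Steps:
$p{\left(B \right)} = 2 - 2 B$ ($p{\left(B \right)} = 2 - \left(B + B\right) = 2 - 2 B$)
$o{\left(r \right)} = - \frac{29}{11} - \frac{4}{r}$ ($o{\left(r \right)} = - \frac{4}{r} - \frac{29}{11} = - \frac{29}{11} - \frac{4}{r}$)
$p{\left(-43 \right)} + o{\left(-5 - C \right)} = \left(2 - -86\right) - \left(\frac{29}{11} + \frac{4}{-5 - -30}\right) = \left(2 + 86\right) - \left(\frac{29}{11} + \frac{4}{-5 + 30}\right) = 88 - \left(\frac{29}{11} + \frac{4}{25}\right) = 88 - \frac{769}{275} = \frac{23431}{275}$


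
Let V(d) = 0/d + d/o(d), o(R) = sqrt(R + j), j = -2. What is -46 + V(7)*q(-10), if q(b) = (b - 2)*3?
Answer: -46 - 252*sqrt(5)/5 ≈ -158.70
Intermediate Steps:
o(R) = sqrt(-2 + R) (o(R) = sqrt(R - 2) = sqrt(-2 + R))
q(b) = -6 + 3*b (q(b) = (-2 + b)*3 = -6 + 3*b)
V(d) = d/sqrt(-2 + d) (V(d) = 0/d + d/(sqrt(-2 + d)) = 0 + d/sqrt(-2 + d) = d/sqrt(-2 + d))
-46 + V(7)*q(-10) = -46 + (7/sqrt(-2 + 7))*(-6 + 3*(-10)) = -46 + (7/sqrt(5))*(-6 - 30) = -46 + (7*(sqrt(5)/5))*(-36) = -46 + (7*sqrt(5)/5)*(-36) = -46 - 252*sqrt(5)/5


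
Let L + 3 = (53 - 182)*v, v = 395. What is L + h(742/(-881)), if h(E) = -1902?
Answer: -52860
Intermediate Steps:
L = -50958 (L = -3 + (53 - 182)*395 = -3 - 129*395 = -3 - 50955 = -50958)
L + h(742/(-881)) = -50958 - 1902 = -52860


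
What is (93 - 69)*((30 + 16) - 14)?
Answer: 768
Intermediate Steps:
(93 - 69)*((30 + 16) - 14) = 24*(46 - 14) = 24*32 = 768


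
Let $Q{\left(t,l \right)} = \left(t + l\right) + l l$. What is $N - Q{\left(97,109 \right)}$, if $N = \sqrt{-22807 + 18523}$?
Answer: $-12087 + 6 i \sqrt{119} \approx -12087.0 + 65.452 i$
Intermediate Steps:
$N = 6 i \sqrt{119}$ ($N = \sqrt{-4284} = 6 i \sqrt{119} \approx 65.452 i$)
$Q{\left(t,l \right)} = l + t + l^{2}$ ($Q{\left(t,l \right)} = \left(l + t\right) + l^{2} = l + t + l^{2}$)
$N - Q{\left(97,109 \right)} = 6 i \sqrt{119} - \left(109 + 97 + 109^{2}\right) = 6 i \sqrt{119} - \left(109 + 97 + 11881\right) = 6 i \sqrt{119} - 12087 = -12087 + 6 i \sqrt{119}$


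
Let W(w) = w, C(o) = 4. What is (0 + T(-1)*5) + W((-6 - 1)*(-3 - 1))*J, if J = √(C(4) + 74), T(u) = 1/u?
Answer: -5 + 28*√78 ≈ 242.29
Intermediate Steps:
T(u) = 1/u
J = √78 (J = √(4 + 74) = √78 ≈ 8.8318)
(0 + T(-1)*5) + W((-6 - 1)*(-3 - 1))*J = (0 + 5/(-1)) + ((-6 - 1)*(-3 - 1))*√78 = (0 - 1*5) + (-7*(-4))*√78 = (0 - 5) + 28*√78 = -5 + 28*√78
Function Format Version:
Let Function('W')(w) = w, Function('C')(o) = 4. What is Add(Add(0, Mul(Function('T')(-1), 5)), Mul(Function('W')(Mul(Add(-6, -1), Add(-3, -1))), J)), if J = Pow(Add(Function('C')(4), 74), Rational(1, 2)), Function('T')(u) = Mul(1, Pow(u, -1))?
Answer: Add(-5, Mul(28, Pow(78, Rational(1, 2)))) ≈ 242.29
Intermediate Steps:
Function('T')(u) = Pow(u, -1)
J = Pow(78, Rational(1, 2)) (J = Pow(Add(4, 74), Rational(1, 2)) = Pow(78, Rational(1, 2)) ≈ 8.8318)
Add(Add(0, Mul(Function('T')(-1), 5)), Mul(Function('W')(Mul(Add(-6, -1), Add(-3, -1))), J)) = Add(Add(0, Mul(Pow(-1, -1), 5)), Mul(Mul(Add(-6, -1), Add(-3, -1)), Pow(78, Rational(1, 2)))) = Add(Add(0, Mul(-1, 5)), Mul(Mul(-7, -4), Pow(78, Rational(1, 2)))) = Add(Add(0, -5), Mul(28, Pow(78, Rational(1, 2)))) = Add(-5, Mul(28, Pow(78, Rational(1, 2))))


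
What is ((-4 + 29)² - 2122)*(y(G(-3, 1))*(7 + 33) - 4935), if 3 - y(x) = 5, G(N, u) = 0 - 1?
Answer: 7507455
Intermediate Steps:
G(N, u) = -1
y(x) = -2 (y(x) = 3 - 1*5 = 3 - 5 = -2)
((-4 + 29)² - 2122)*(y(G(-3, 1))*(7 + 33) - 4935) = ((-4 + 29)² - 2122)*(-2*(7 + 33) - 4935) = (25² - 2122)*(-2*40 - 4935) = (625 - 2122)*(-80 - 4935) = -1497*(-5015) = 7507455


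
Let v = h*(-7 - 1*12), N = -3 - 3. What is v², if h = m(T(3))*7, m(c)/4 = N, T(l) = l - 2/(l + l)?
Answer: 10188864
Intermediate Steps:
T(l) = l - 1/l (T(l) = l - 2/(2*l) = l + (1/(2*l))*(-2) = l - 1/l)
N = -6
m(c) = -24 (m(c) = 4*(-6) = -24)
h = -168 (h = -24*7 = -168)
v = 3192 (v = -168*(-7 - 1*12) = -168*(-7 - 12) = -168*(-19) = 3192)
v² = 3192² = 10188864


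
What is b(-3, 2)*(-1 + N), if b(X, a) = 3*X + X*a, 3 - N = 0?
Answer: -30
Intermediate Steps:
N = 3 (N = 3 - 1*0 = 3 + 0 = 3)
b(-3, 2)*(-1 + N) = (-3*(3 + 2))*(-1 + 3) = -3*5*2 = -15*2 = -30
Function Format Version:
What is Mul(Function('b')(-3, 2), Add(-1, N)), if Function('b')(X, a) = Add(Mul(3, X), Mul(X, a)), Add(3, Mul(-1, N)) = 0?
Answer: -30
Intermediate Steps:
N = 3 (N = Add(3, Mul(-1, 0)) = Add(3, 0) = 3)
Mul(Function('b')(-3, 2), Add(-1, N)) = Mul(Mul(-3, Add(3, 2)), Add(-1, 3)) = Mul(Mul(-3, 5), 2) = Mul(-15, 2) = -30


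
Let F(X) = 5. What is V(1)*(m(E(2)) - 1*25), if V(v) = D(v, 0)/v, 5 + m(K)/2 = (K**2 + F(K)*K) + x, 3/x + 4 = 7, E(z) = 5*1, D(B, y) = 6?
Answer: 402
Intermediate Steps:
E(z) = 5
x = 1 (x = 3/(-4 + 7) = 3/3 = 3*(1/3) = 1)
m(K) = -8 + 2*K**2 + 10*K (m(K) = -10 + 2*((K**2 + 5*K) + 1) = -10 + 2*(1 + K**2 + 5*K) = -10 + (2 + 2*K**2 + 10*K) = -8 + 2*K**2 + 10*K)
V(v) = 6/v
V(1)*(m(E(2)) - 1*25) = (6/1)*((-8 + 2*5**2 + 10*5) - 1*25) = (6*1)*((-8 + 2*25 + 50) - 25) = 6*((-8 + 50 + 50) - 25) = 6*(92 - 25) = 6*67 = 402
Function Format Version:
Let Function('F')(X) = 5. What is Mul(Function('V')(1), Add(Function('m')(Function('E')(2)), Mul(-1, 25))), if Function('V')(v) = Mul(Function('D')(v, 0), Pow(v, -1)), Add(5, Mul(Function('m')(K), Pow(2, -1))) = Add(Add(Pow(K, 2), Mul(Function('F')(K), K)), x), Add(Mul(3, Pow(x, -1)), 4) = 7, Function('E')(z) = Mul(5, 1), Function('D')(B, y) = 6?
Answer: 402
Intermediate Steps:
Function('E')(z) = 5
x = 1 (x = Mul(3, Pow(Add(-4, 7), -1)) = Mul(3, Pow(3, -1)) = Mul(3, Rational(1, 3)) = 1)
Function('m')(K) = Add(-8, Mul(2, Pow(K, 2)), Mul(10, K)) (Function('m')(K) = Add(-10, Mul(2, Add(Add(Pow(K, 2), Mul(5, K)), 1))) = Add(-10, Mul(2, Add(1, Pow(K, 2), Mul(5, K)))) = Add(-10, Add(2, Mul(2, Pow(K, 2)), Mul(10, K))) = Add(-8, Mul(2, Pow(K, 2)), Mul(10, K)))
Function('V')(v) = Mul(6, Pow(v, -1))
Mul(Function('V')(1), Add(Function('m')(Function('E')(2)), Mul(-1, 25))) = Mul(Mul(6, Pow(1, -1)), Add(Add(-8, Mul(2, Pow(5, 2)), Mul(10, 5)), Mul(-1, 25))) = Mul(Mul(6, 1), Add(Add(-8, Mul(2, 25), 50), -25)) = Mul(6, Add(Add(-8, 50, 50), -25)) = Mul(6, Add(92, -25)) = Mul(6, 67) = 402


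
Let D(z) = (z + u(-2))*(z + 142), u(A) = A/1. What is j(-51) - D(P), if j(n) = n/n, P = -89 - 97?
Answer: -8271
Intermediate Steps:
u(A) = A (u(A) = A*1 = A)
P = -186
j(n) = 1
D(z) = (-2 + z)*(142 + z) (D(z) = (z - 2)*(z + 142) = (-2 + z)*(142 + z))
j(-51) - D(P) = 1 - (-284 + (-186)² + 140*(-186)) = 1 - (-284 + 34596 - 26040) = 1 - 1*8272 = 1 - 8272 = -8271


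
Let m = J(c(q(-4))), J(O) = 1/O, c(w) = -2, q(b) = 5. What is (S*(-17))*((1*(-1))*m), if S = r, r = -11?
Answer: 187/2 ≈ 93.500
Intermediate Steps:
S = -11
J(O) = 1/O
m = -½ (m = 1/(-2) = -½ ≈ -0.50000)
(S*(-17))*((1*(-1))*m) = (-11*(-17))*((1*(-1))*(-½)) = 187*(-1*(-½)) = 187*(½) = 187/2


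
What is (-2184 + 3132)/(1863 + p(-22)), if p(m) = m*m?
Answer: 948/2347 ≈ 0.40392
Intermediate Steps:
p(m) = m²
(-2184 + 3132)/(1863 + p(-22)) = (-2184 + 3132)/(1863 + (-22)²) = 948/(1863 + 484) = 948/2347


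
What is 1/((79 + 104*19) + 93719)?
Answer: 1/95774 ≈ 1.0441e-5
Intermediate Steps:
1/((79 + 104*19) + 93719) = 1/((79 + 1976) + 93719) = 1/(2055 + 93719) = 1/95774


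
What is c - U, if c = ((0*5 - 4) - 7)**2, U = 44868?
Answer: -44747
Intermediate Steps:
c = 121 (c = ((0 - 4) - 7)**2 = (-4 - 7)**2 = (-11)**2 = 121)
c - U = 121 - 1*44868 = 121 - 44868 = -44747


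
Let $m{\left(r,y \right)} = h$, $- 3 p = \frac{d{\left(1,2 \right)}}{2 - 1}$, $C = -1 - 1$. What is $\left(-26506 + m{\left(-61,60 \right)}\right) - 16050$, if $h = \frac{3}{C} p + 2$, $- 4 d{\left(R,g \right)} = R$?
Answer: $- \frac{340433}{8} \approx -42554.0$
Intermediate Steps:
$C = -2$
$d{\left(R,g \right)} = - \frac{R}{4}$
$p = \frac{1}{12}$ ($p = - \frac{\left(- \frac{1}{4}\right) 1 \frac{1}{2 - 1}}{3} = - \frac{\left(- \frac{1}{4}\right) 1^{-1}}{3} = - \frac{\left(- \frac{1}{4}\right) 1}{3} = \left(- \frac{1}{3}\right) \left(- \frac{1}{4}\right) = \frac{1}{12} \approx 0.083333$)
$h = \frac{15}{8}$ ($h = \frac{3}{-2} \cdot \frac{1}{12} + 2 = 3 \left(- \frac{1}{2}\right) \frac{1}{12} + 2 = \left(- \frac{3}{2}\right) \frac{1}{12} + 2 = - \frac{1}{8} + 2 = \frac{15}{8} \approx 1.875$)
$m{\left(r,y \right)} = \frac{15}{8}$
$\left(-26506 + m{\left(-61,60 \right)}\right) - 16050 = \left(-26506 + \frac{15}{8}\right) - 16050 = - \frac{212033}{8} - 16050 = - \frac{340433}{8}$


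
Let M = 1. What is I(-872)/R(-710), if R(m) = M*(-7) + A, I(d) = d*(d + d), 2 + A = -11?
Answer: -380192/5 ≈ -76038.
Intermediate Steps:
A = -13 (A = -2 - 11 = -13)
I(d) = 2*d² (I(d) = d*(2*d) = 2*d²)
R(m) = -20 (R(m) = 1*(-7) - 13 = -7 - 13 = -20)
I(-872)/R(-710) = (2*(-872)²)/(-20) = (2*760384)*(-1/20) = 1520768*(-1/20) = -380192/5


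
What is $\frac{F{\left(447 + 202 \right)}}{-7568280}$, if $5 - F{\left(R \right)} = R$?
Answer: $\frac{161}{1892070} \approx 8.5092 \cdot 10^{-5}$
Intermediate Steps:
$F{\left(R \right)} = 5 - R$
$\frac{F{\left(447 + 202 \right)}}{-7568280} = \frac{5 - \left(447 + 202\right)}{-7568280} = \left(5 - 649\right) \left(- \frac{1}{7568280}\right) = \left(-644\right) \left(- \frac{1}{7568280}\right) = \frac{161}{1892070}$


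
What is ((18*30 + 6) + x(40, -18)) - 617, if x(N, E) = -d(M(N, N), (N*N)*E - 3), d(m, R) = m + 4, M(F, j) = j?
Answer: -115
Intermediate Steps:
d(m, R) = 4 + m
x(N, E) = -4 - N (x(N, E) = -(4 + N) = -4 - N)
((18*30 + 6) + x(40, -18)) - 617 = ((18*30 + 6) + (-4 - 1*40)) - 617 = ((540 + 6) + (-4 - 40)) - 617 = (546 - 44) - 617 = 502 - 617 = -115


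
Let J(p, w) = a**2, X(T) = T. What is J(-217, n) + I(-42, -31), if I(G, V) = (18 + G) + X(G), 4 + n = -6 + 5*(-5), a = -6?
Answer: -30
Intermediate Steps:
n = -35 (n = -4 + (-6 + 5*(-5)) = -4 + (-6 - 25) = -4 - 31 = -35)
I(G, V) = 18 + 2*G (I(G, V) = (18 + G) + G = 18 + 2*G)
J(p, w) = 36 (J(p, w) = (-6)**2 = 36)
J(-217, n) + I(-42, -31) = 36 + (18 + 2*(-42)) = 36 + (18 - 84) = 36 - 66 = -30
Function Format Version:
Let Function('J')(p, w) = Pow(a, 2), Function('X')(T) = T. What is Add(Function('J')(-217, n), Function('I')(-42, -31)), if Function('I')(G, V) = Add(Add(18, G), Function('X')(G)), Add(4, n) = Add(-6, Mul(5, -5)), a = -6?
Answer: -30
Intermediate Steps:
n = -35 (n = Add(-4, Add(-6, Mul(5, -5))) = Add(-4, Add(-6, -25)) = Add(-4, -31) = -35)
Function('I')(G, V) = Add(18, Mul(2, G)) (Function('I')(G, V) = Add(Add(18, G), G) = Add(18, Mul(2, G)))
Function('J')(p, w) = 36 (Function('J')(p, w) = Pow(-6, 2) = 36)
Add(Function('J')(-217, n), Function('I')(-42, -31)) = Add(36, Add(18, Mul(2, -42))) = Add(36, Add(18, -84)) = Add(36, -66) = -30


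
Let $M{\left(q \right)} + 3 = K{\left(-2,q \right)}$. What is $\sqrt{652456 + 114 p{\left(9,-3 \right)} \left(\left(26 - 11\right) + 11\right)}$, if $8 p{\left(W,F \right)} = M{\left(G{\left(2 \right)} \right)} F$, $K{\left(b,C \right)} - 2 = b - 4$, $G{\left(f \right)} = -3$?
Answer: $\frac{11 \sqrt{21826}}{2} \approx 812.55$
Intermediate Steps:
$K{\left(b,C \right)} = -2 + b$ ($K{\left(b,C \right)} = 2 + \left(b - 4\right) = 2 + \left(-4 + b\right) = -2 + b$)
$M{\left(q \right)} = -7$ ($M{\left(q \right)} = -3 - 4 = -7$)
$p{\left(W,F \right)} = - \frac{7 F}{8}$ ($p{\left(W,F \right)} = \frac{\left(-7\right) F}{8} = - \frac{7 F}{8}$)
$\sqrt{652456 + 114 p{\left(9,-3 \right)} \left(\left(26 - 11\right) + 11\right)} = \sqrt{652456 + 114 \left(\left(- \frac{7}{8}\right) \left(-3\right)\right) \left(\left(26 - 11\right) + 11\right)} = \sqrt{652456 + 114 \cdot \frac{21}{8} \left(15 + 11\right)} = \sqrt{652456 + \frac{1197}{4} \cdot 26} = \sqrt{652456 + \frac{15561}{2}} = \sqrt{\frac{1320473}{2}} = \frac{11 \sqrt{21826}}{2}$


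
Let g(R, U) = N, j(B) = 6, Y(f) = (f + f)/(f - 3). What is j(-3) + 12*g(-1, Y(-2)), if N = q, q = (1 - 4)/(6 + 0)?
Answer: 0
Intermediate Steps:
q = -½ (q = -3/6 = -3*⅙ = -½ ≈ -0.50000)
Y(f) = 2*f/(-3 + f) (Y(f) = (2*f)/(-3 + f) = 2*f/(-3 + f))
N = -½ ≈ -0.50000
g(R, U) = -½
j(-3) + 12*g(-1, Y(-2)) = 6 + 12*(-½) = 6 - 6 = 0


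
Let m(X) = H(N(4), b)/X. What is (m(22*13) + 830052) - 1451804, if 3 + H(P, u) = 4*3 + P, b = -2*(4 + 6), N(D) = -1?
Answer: -88910532/143 ≈ -6.2175e+5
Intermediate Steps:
b = -20 (b = -2*10 = -20)
H(P, u) = 9 + P (H(P, u) = -3 + (4*3 + P) = -3 + (12 + P) = 9 + P)
m(X) = 8/X (m(X) = (9 - 1)/X = 8/X)
(m(22*13) + 830052) - 1451804 = (8/((22*13)) + 830052) - 1451804 = (8/286 + 830052) - 1451804 = (8*(1/286) + 830052) - 1451804 = (4/143 + 830052) - 1451804 = 118697440/143 - 1451804 = -88910532/143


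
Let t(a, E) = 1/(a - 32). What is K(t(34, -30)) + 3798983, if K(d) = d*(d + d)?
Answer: 7597967/2 ≈ 3.7990e+6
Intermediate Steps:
t(a, E) = 1/(-32 + a)
K(d) = 2*d**2 (K(d) = d*(2*d) = 2*d**2)
K(t(34, -30)) + 3798983 = 2*(1/(-32 + 34))**2 + 3798983 = 2*(1/2)**2 + 3798983 = 2*(1/4) + 3798983 = 1/2 + 3798983 = 7597967/2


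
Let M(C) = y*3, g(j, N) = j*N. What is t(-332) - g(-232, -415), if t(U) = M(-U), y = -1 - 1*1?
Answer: -96286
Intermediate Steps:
y = -2 (y = -1 - 1 = -2)
g(j, N) = N*j
M(C) = -6 (M(C) = -2*3 = -6)
t(U) = -6
t(-332) - g(-232, -415) = -6 - (-415)*(-232) = -6 - 1*96280 = -6 - 96280 = -96286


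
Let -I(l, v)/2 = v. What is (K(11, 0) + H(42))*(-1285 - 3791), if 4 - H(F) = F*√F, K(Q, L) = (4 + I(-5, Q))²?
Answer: -1664928 + 213192*√42 ≈ -2.8329e+5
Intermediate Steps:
I(l, v) = -2*v
K(Q, L) = (4 - 2*Q)²
H(F) = 4 - F^(3/2) (H(F) = 4 - F*√F = 4 - F^(3/2))
(K(11, 0) + H(42))*(-1285 - 3791) = (4*(-2 + 11)² + (4 - 42^(3/2)))*(-1285 - 3791) = (4*9² + (4 - 42*√42))*(-5076) = (4*81 + (4 - 42*√42))*(-5076) = (324 + (4 - 42*√42))*(-5076) = (328 - 42*√42)*(-5076) = -1664928 + 213192*√42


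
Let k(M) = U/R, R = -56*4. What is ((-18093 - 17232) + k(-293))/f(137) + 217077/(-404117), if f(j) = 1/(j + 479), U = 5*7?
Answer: -5024974775279/230924 ≈ -2.1760e+7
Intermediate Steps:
U = 35
R = -224
f(j) = 1/(479 + j)
k(M) = -5/32 (k(M) = 35/(-224) = 35*(-1/224) = -5/32)
((-18093 - 17232) + k(-293))/f(137) + 217077/(-404117) = ((-18093 - 17232) - 5/32)/(1/(479 + 137)) + 217077/(-404117) = (-35325 - 5/32)/(1/616) + 217077*(-1/404117) = -1130405/(32*1/616) - 31011/57731 = -1130405/32*616 - 31011/57731 = -87041185/4 - 31011/57731 = -5024974775279/230924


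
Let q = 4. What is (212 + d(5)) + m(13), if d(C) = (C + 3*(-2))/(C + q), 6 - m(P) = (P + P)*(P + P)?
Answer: -4123/9 ≈ -458.11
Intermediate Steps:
m(P) = 6 - 4*P² (m(P) = 6 - (P + P)*(P + P) = 6 - 2*P*2*P = 6 - 4*P²)
d(C) = (-6 + C)/(4 + C) (d(C) = (C + 3*(-2))/(C + 4) = (C - 6)/(4 + C) = (-6 + C)/(4 + C))
(212 + d(5)) + m(13) = (212 + (-6 + 5)/(4 + 5)) + (6 - 4*13²) = (212 - 1/9) + (6 - 4*169) = (212 + (⅑)*(-1)) + (6 - 676) = (212 - ⅑) - 670 = 1907/9 - 670 = -4123/9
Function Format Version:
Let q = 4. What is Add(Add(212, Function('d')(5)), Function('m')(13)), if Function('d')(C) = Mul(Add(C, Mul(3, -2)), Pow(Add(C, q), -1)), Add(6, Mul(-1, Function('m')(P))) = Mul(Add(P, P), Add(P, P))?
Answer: Rational(-4123, 9) ≈ -458.11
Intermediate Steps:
Function('m')(P) = Add(6, Mul(-4, Pow(P, 2))) (Function('m')(P) = Add(6, Mul(-1, Mul(Add(P, P), Add(P, P)))) = Add(6, Mul(-1, Mul(Mul(2, P), Mul(2, P)))) = Add(6, Mul(-1, Mul(4, Pow(P, 2)))) = Add(6, Mul(-4, Pow(P, 2))))
Function('d')(C) = Mul(Pow(Add(4, C), -1), Add(-6, C)) (Function('d')(C) = Mul(Add(C, Mul(3, -2)), Pow(Add(C, 4), -1)) = Mul(Add(C, -6), Pow(Add(4, C), -1)) = Mul(Add(-6, C), Pow(Add(4, C), -1)) = Mul(Pow(Add(4, C), -1), Add(-6, C)))
Add(Add(212, Function('d')(5)), Function('m')(13)) = Add(Add(212, Mul(Pow(Add(4, 5), -1), Add(-6, 5))), Add(6, Mul(-4, Pow(13, 2)))) = Add(Add(212, Mul(Pow(9, -1), -1)), Add(6, Mul(-4, 169))) = Add(Add(212, Mul(Rational(1, 9), -1)), Add(6, -676)) = Add(Add(212, Rational(-1, 9)), -670) = Add(Rational(1907, 9), -670) = Rational(-4123, 9)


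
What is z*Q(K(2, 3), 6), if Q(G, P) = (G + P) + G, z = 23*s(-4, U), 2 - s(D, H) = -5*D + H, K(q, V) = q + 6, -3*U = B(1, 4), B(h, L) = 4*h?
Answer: -25300/3 ≈ -8433.3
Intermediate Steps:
U = -4/3 ≈ -1.3333
K(q, V) = 6 + q
s(D, H) = 2 - H + 5*D (s(D, H) = 2 - (-5*D + H) = 2 - (H - 5*D) = 2 + (-H + 5*D) = 2 - H + 5*D)
z = -1150/3 (z = 23*(2 - 1*(-4/3) + 5*(-4)) = 23*(2 + 4/3 - 20) = 23*(-50/3) = -1150/3 ≈ -383.33)
Q(G, P) = P + 2*G
z*Q(K(2, 3), 6) = -1150*(6 + 2*(6 + 2))/3 = -1150*(6 + 2*8)/3 = -1150*(6 + 16)/3 = -1150/3*22 = -25300/3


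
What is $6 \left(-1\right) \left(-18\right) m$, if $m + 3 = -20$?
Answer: $-2484$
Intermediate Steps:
$m = -23$ ($m = -3 - 20 = -23$)
$6 \left(-1\right) \left(-18\right) m = 6 \left(-1\right) \left(-18\right) \left(-23\right) = \left(-6\right) \left(-18\right) \left(-23\right) = 108 \left(-23\right) = -2484$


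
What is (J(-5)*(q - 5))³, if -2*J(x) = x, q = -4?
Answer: -91125/8 ≈ -11391.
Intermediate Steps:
J(x) = -x/2
(J(-5)*(q - 5))³ = ((-½*(-5))*(-4 - 5))³ = ((5/2)*(-9))³ = (-45/2)³ = -91125/8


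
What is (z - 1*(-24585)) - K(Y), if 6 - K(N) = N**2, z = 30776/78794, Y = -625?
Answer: 16357807376/39397 ≈ 4.1520e+5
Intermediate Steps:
z = 15388/39397 (z = 30776*(1/78794) = 15388/39397 ≈ 0.39059)
K(N) = 6 - N**2
(z - 1*(-24585)) - K(Y) = (15388/39397 - 1*(-24585)) - (6 - 1*(-625)**2) = (15388/39397 + 24585) - (6 - 1*390625) = 968590633/39397 - (6 - 390625) = 968590633/39397 - 1*(-390619) = 968590633/39397 + 390619 = 16357807376/39397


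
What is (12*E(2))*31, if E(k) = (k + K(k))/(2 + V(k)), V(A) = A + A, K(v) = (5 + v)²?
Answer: 3162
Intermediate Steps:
V(A) = 2*A
E(k) = (k + (5 + k)²)/(2 + 2*k)
(12*E(2))*31 = (12*((2 + (5 + 2)²)/(2*(1 + 2))))*31 = (12*((½)*(2 + 7²)/3))*31 = (12*((½)*(⅓)*(2 + 49)))*31 = (12*((½)*(⅓)*51))*31 = (12*(17/2))*31 = 102*31 = 3162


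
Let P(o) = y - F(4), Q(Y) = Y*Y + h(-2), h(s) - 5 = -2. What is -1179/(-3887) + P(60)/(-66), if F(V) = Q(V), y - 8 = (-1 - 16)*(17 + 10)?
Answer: 952352/128271 ≈ 7.4245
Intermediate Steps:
h(s) = 3 (h(s) = 5 - 2 = 3)
y = -451 (y = 8 + (-1 - 16)*(17 + 10) = 8 - 17*27 = 8 - 459 = -451)
Q(Y) = 3 + Y**2 (Q(Y) = Y*Y + 3 = Y**2 + 3 = 3 + Y**2)
F(V) = 3 + V**2
P(o) = -470 (P(o) = -451 - (3 + 4**2) = -451 - (3 + 16) = -451 - 1*19 = -451 - 19 = -470)
-1179/(-3887) + P(60)/(-66) = -1179/(-3887) - 470/(-66) = -1179*(-1/3887) - 470*(-1/66) = 1179/3887 + 235/33 = 952352/128271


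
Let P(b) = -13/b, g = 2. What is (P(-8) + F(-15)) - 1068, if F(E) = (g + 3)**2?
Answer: -8331/8 ≈ -1041.4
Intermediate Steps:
F(E) = 25 (F(E) = (2 + 3)**2 = 5**2 = 25)
(P(-8) + F(-15)) - 1068 = (-13/(-8) + 25) - 1068 = (-13*(-1/8) + 25) - 1068 = (13/8 + 25) - 1068 = 213/8 - 1068 = -8331/8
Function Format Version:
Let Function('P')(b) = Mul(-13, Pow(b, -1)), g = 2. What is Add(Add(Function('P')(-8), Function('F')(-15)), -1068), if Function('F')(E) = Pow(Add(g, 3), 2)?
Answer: Rational(-8331, 8) ≈ -1041.4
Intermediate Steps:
Function('F')(E) = 25 (Function('F')(E) = Pow(Add(2, 3), 2) = Pow(5, 2) = 25)
Add(Add(Function('P')(-8), Function('F')(-15)), -1068) = Add(Add(Mul(-13, Pow(-8, -1)), 25), -1068) = Add(Add(Mul(-13, Rational(-1, 8)), 25), -1068) = Add(Add(Rational(13, 8), 25), -1068) = Add(Rational(213, 8), -1068) = Rational(-8331, 8)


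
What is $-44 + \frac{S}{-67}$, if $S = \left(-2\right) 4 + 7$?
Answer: $- \frac{2947}{67} \approx -43.985$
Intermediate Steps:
$S = -1$ ($S = -8 + 7 = -1$)
$-44 + \frac{S}{-67} = -44 - \frac{1}{-67} = -44 - - \frac{1}{67} = -44 + \frac{1}{67} = - \frac{2947}{67}$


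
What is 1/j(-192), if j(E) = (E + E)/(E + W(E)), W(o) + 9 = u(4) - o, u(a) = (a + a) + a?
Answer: -1/128 ≈ -0.0078125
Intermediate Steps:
u(a) = 3*a (u(a) = 2*a + a = 3*a)
W(o) = 3 - o (W(o) = -9 + (3*4 - o) = -9 + (12 - o) = 3 - o)
j(E) = 2*E/3 (j(E) = (E + E)/(E + (3 - E)) = (2*E)/3 = (2*E)*(1/3) = 2*E/3)
1/j(-192) = 1/((2/3)*(-192)) = 1/(-128) = -1/128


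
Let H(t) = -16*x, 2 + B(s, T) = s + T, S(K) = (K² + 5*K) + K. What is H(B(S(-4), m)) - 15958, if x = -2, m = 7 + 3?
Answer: -15926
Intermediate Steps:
m = 10
S(K) = K² + 6*K
B(s, T) = -2 + T + s (B(s, T) = -2 + (s + T) = -2 + (T + s) = -2 + T + s)
H(t) = 32 (H(t) = -16*(-2) = 32)
H(B(S(-4), m)) - 15958 = 32 - 15958 = -15926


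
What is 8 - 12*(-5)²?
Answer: -292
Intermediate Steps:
8 - 12*(-5)² = 8 - 12*25 = 8 - 300 = -292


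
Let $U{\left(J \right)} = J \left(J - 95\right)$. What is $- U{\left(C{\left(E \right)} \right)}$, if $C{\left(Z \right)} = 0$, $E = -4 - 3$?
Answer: $0$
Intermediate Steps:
$E = -7$ ($E = -4 - 3 = -7$)
$U{\left(J \right)} = J \left(-95 + J\right)$
$- U{\left(C{\left(E \right)} \right)} = - 0 \left(-95 + 0\right) = - 0 \left(-95\right) = \left(-1\right) 0 = 0$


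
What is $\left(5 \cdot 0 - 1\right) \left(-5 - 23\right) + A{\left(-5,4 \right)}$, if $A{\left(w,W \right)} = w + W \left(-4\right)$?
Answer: $7$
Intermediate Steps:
$A{\left(w,W \right)} = w - 4 W$
$\left(5 \cdot 0 - 1\right) \left(-5 - 23\right) + A{\left(-5,4 \right)} = \left(5 \cdot 0 - 1\right) \left(-5 - 23\right) - 21 = \left(0 - 1\right) \left(-5 - 23\right) - 21 = \left(-1\right) \left(-28\right) - 21 = 28 - 21 = 7$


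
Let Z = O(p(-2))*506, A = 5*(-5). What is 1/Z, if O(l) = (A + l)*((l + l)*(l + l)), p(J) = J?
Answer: -1/218592 ≈ -4.5747e-6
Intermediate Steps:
A = -25
O(l) = 4*l**2*(-25 + l) (O(l) = (-25 + l)*((l + l)*(l + l)) = (-25 + l)*((2*l)*(2*l)) = (-25 + l)*(4*l**2) = 4*l**2*(-25 + l))
Z = -218592 (Z = (4*(-2)**2*(-25 - 2))*506 = (4*4*(-27))*506 = -432*506 = -218592)
1/Z = 1/(-218592) = -1/218592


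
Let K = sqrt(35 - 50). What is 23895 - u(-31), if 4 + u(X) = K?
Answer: 23899 - I*sqrt(15) ≈ 23899.0 - 3.873*I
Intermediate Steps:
K = I*sqrt(15) (K = sqrt(-15) = I*sqrt(15) ≈ 3.873*I)
u(X) = -4 + I*sqrt(15)
23895 - u(-31) = 23895 - (-4 + I*sqrt(15)) = 23895 + (4 - I*sqrt(15)) = 23899 - I*sqrt(15)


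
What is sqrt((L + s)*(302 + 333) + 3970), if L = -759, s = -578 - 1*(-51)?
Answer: 4*I*sqrt(50790) ≈ 901.47*I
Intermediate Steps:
s = -527 (s = -578 + 51 = -527)
sqrt((L + s)*(302 + 333) + 3970) = sqrt((-759 - 527)*(302 + 333) + 3970) = sqrt(-1286*635 + 3970) = sqrt(-816610 + 3970) = sqrt(-812640) = 4*I*sqrt(50790)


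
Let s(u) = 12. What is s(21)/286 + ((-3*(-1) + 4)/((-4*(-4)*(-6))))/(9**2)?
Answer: 45655/1111968 ≈ 0.041058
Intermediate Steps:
s(21)/286 + ((-3*(-1) + 4)/((-4*(-4)*(-6))))/(9**2) = 12/286 + ((-3*(-1) + 4)/((-4*(-4)*(-6))))/(9**2) = 12*(1/286) + ((3 + 4)/((16*(-6))))/81 = 6/143 + (7/(-96))*(1/81) = 6/143 + (7*(-1/96))*(1/81) = 6/143 - 7/96*1/81 = 6/143 - 7/7776 = 45655/1111968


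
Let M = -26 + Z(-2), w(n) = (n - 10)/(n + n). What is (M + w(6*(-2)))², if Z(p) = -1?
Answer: 97969/144 ≈ 680.34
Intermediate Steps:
w(n) = (-10 + n)/(2*n) (w(n) = (-10 + n)/((2*n)) = (-10 + n)*(1/(2*n)) = (-10 + n)/(2*n))
M = -27 (M = -26 - 1 = -27)
(M + w(6*(-2)))² = (-27 + (-10 + 6*(-2))/(2*((6*(-2)))))² = (-27 + (½)*(-10 - 12)/(-12))² = (-27 + (½)*(-1/12)*(-22))² = (-27 + 11/12)² = (-313/12)² = 97969/144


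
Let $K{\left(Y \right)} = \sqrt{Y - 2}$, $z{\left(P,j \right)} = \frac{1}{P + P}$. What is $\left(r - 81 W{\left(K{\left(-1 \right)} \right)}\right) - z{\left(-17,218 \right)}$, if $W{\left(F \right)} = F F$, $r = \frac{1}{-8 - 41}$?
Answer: $\frac{404853}{1666} \approx 243.01$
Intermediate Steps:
$z{\left(P,j \right)} = \frac{1}{2 P}$
$K{\left(Y \right)} = \sqrt{-2 + Y}$
$r = - \frac{1}{49}$ ($r = \frac{1}{-49} = - \frac{1}{49} \approx -0.020408$)
$W{\left(F \right)} = F^{2}$
$\left(r - 81 W{\left(K{\left(-1 \right)} \right)}\right) - z{\left(-17,218 \right)} = \left(- \frac{1}{49} - 81 \left(\sqrt{-2 - 1}\right)^{2}\right) - \frac{1}{2 \left(-17\right)} = \left(- \frac{1}{49} - 81 \left(\sqrt{-3}\right)^{2}\right) - \frac{1}{2} \left(- \frac{1}{17}\right) = \left(- \frac{1}{49} - 81 \left(i \sqrt{3}\right)^{2}\right) - - \frac{1}{34} = \left(- \frac{1}{49} - -243\right) + \frac{1}{34} = \left(- \frac{1}{49} + 243\right) + \frac{1}{34} = \frac{11906}{49} + \frac{1}{34} = \frac{404853}{1666}$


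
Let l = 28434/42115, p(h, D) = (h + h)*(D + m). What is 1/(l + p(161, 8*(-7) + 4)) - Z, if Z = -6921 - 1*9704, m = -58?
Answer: 24799260855135/1491684866 ≈ 16625.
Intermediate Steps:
p(h, D) = 2*h*(-58 + D) (p(h, D) = (h + h)*(D - 58) = (2*h)*(-58 + D) = 2*h*(-58 + D))
l = 28434/42115 (l = 28434*(1/42115) = 28434/42115 ≈ 0.67515)
Z = -16625 (Z = -6921 - 9704 = -16625)
1/(l + p(161, 8*(-7) + 4)) - Z = 1/(28434/42115 + 2*161*(-58 + (8*(-7) + 4))) - 1*(-16625) = 1/(28434/42115 + 2*161*(-58 + (-56 + 4))) + 16625 = 1/(28434/42115 + 2*161*(-58 - 52)) + 16625 = 1/(28434/42115 + 2*161*(-110)) + 16625 = 1/(28434/42115 - 35420) + 16625 = 1/(-1491684866/42115) + 16625 = -42115/1491684866 + 16625 = 24799260855135/1491684866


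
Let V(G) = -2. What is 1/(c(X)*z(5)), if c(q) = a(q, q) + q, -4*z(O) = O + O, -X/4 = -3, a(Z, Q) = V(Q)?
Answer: -1/25 ≈ -0.040000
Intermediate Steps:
a(Z, Q) = -2
X = 12 (X = -4*(-3) = 12)
z(O) = -O/2 (z(O) = -(O + O)/4 = -O/2)
c(q) = -2 + q
1/(c(X)*z(5)) = 1/((-2 + 12)*(-½*5)) = 1/(10*(-5/2)) = 1/(-25) = -1/25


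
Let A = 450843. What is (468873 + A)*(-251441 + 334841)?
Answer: 76704314400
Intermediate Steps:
(468873 + A)*(-251441 + 334841) = (468873 + 450843)*(-251441 + 334841) = 919716*83400 = 76704314400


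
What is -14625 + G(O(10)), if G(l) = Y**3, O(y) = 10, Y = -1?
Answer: -14626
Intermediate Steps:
G(l) = -1 (G(l) = (-1)**3 = -1)
-14625 + G(O(10)) = -14625 - 1 = -14626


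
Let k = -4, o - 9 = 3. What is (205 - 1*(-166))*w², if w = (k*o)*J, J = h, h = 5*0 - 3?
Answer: 7693056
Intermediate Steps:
o = 12 (o = 9 + 3 = 12)
h = -3 (h = 0 - 3 = -3)
J = -3
w = 144 (w = -4*12*(-3) = -48*(-3) = 144)
(205 - 1*(-166))*w² = (205 - 1*(-166))*144² = (205 + 166)*20736 = 371*20736 = 7693056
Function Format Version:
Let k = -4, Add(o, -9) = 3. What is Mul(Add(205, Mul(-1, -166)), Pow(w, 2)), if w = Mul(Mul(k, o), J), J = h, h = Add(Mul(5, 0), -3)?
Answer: 7693056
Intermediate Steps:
o = 12 (o = Add(9, 3) = 12)
h = -3 (h = Add(0, -3) = -3)
J = -3
w = 144 (w = Mul(Mul(-4, 12), -3) = Mul(-48, -3) = 144)
Mul(Add(205, Mul(-1, -166)), Pow(w, 2)) = Mul(Add(205, Mul(-1, -166)), Pow(144, 2)) = Mul(Add(205, 166), 20736) = Mul(371, 20736) = 7693056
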